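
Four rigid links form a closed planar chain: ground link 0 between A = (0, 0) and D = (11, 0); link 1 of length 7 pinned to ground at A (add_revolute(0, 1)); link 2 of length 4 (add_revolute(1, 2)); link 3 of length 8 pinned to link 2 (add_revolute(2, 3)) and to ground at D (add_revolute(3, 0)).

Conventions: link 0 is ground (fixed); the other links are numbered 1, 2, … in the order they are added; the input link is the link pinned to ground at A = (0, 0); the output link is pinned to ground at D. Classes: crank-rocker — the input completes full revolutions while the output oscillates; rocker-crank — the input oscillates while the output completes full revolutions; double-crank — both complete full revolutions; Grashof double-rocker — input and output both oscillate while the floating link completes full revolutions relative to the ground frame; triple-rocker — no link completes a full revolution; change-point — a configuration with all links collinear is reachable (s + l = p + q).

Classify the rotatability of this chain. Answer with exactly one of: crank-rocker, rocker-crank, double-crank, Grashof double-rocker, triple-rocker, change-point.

lengths: ground=11, input=7, coupler=4, output=8
sorted: s=4 (shortest), l=11 (longest), p+q=15
s + l = 15 vs p + q = 15
s + l = p + q → change-point (collinear configuration reachable)

change-point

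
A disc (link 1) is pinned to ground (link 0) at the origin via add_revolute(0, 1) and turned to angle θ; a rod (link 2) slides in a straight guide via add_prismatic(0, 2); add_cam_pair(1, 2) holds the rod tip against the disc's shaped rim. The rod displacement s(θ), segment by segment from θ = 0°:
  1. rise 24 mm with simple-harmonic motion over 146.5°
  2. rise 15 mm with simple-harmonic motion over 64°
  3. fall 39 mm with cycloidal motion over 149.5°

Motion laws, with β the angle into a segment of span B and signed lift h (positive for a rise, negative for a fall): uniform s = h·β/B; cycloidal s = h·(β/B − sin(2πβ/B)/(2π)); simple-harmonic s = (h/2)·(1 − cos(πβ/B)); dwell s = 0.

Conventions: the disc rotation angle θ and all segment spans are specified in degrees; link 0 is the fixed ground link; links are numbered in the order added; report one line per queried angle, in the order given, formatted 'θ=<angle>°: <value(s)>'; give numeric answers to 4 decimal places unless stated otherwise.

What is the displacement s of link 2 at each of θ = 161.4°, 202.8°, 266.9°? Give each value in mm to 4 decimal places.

segment 1 (0° to 146.5°, simple-harmonic, h = 24) is passed completely: s = 0.0000 + (24) = 24.0000
θ = 161.4° falls in segment 2 (146.5° to 210.5°, simple-harmonic, h = 15): β = 161.4 − 146.5 = 14.9°, B = 64°; Δs = 15/2·(1 − cos(π·0.2328)) = 1.9182; s = 24.0000 + 1.9182 = 25.9182
θ = 202.8° falls in segment 2 (146.5° to 210.5°, simple-harmonic, h = 15): β = 202.8 − 146.5 = 56.3°, B = 64°; Δs = 15/2·(1 − cos(π·0.8797)) = 14.4706; s = 24.0000 + 14.4706 = 38.4706
segment 2 (146.5° to 210.5°, simple-harmonic, h = 15) is passed completely: s = 24.0000 + (15) = 39.0000
θ = 266.9° falls in segment 3 (210.5° to 360°, cycloidal, h = -39): β = 266.9 − 210.5 = 56.4°, B = 149.5°; Δs = -39·(0.3773 − sin(2π·0.3773)/(2π)) = -10.3867; s = 39.0000 − 10.3867 = 28.6133

θ=161.4°: 25.9182
θ=202.8°: 38.4706
θ=266.9°: 28.6133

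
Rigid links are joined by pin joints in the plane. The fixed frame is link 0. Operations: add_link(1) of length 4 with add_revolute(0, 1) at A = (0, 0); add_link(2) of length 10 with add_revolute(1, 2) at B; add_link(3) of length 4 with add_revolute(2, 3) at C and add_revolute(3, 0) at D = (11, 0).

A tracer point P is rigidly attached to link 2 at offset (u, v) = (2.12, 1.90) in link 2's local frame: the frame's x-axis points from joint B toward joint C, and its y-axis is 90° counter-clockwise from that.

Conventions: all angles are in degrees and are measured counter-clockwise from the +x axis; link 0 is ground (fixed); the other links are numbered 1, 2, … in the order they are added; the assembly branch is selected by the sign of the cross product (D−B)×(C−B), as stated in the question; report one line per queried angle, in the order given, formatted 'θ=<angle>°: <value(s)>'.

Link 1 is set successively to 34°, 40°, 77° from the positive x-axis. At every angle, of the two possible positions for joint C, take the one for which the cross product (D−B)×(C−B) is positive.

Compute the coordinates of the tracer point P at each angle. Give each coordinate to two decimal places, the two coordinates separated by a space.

A=(0,0), D=(11.00,0)
θ=34°: B = A + 4.00·(cos34°, sin34°) = (3.3162, 2.2368)
θ=34°: |BD| = 8.0028
θ=34°: circle(B,10.00) ∩ circle(D,4.00): a=9.2496, h=3.8007
θ=34°:   candidates: C₊=(13.2594,3.3008) cross=30.416; C₋=(11.1348,-3.9977) cross=-30.416
θ=34°:   branch + wants cross > 0 → take C=(13.2594,3.3008) (cross=30.416)
θ=34°: ex = (C−B)/|BC| = (0.9943,0.1064); ey = (-0.1064,0.9943)
θ=34°: P = B + 2.12·ex + 1.90·ey = (5.2220,4.3516)
θ=40°: B = A + 4.00·(cos40°, sin40°) = (3.0642, 2.5712)
θ=40°: |BD| = 8.3419
θ=40°: circle(B,10.00) ∩ circle(D,4.00): a=9.2058, h=3.9056
θ=40°:   candidates: C₊=(13.0256,3.4492) cross=32.580; C₋=(10.6180,-3.9817) cross=-32.580
θ=40°:   branch + wants cross > 0 → take C=(13.0256,3.4492) (cross=32.580)
θ=40°: ex = (C−B)/|BC| = (0.9961,0.0878); ey = (-0.0878,0.9961)
θ=40°: P = B + 2.12·ex + 1.90·ey = (5.0092,4.6500)
θ=77°: B = A + 4.00·(cos77°, sin77°) = (0.8998, 3.8975)
θ=77°: |BD| = 10.8261
θ=77°: circle(B,10.00) ∩ circle(D,4.00): a=9.2926, h=3.6944
θ=77°:   candidates: C₊=(10.8993,3.9987) cross=39.995; C₋=(8.2393,-2.8946) cross=-39.995
θ=77°:   branch + wants cross > 0 → take C=(10.8993,3.9987) (cross=39.995)
θ=77°: ex = (C−B)/|BC| = (0.9999,0.0101); ey = (-0.0101,0.9999)
θ=77°: P = B + 2.12·ex + 1.90·ey = (3.0005,5.8188)

θ=34°: 5.22 4.35
θ=40°: 5.01 4.65
θ=77°: 3.00 5.82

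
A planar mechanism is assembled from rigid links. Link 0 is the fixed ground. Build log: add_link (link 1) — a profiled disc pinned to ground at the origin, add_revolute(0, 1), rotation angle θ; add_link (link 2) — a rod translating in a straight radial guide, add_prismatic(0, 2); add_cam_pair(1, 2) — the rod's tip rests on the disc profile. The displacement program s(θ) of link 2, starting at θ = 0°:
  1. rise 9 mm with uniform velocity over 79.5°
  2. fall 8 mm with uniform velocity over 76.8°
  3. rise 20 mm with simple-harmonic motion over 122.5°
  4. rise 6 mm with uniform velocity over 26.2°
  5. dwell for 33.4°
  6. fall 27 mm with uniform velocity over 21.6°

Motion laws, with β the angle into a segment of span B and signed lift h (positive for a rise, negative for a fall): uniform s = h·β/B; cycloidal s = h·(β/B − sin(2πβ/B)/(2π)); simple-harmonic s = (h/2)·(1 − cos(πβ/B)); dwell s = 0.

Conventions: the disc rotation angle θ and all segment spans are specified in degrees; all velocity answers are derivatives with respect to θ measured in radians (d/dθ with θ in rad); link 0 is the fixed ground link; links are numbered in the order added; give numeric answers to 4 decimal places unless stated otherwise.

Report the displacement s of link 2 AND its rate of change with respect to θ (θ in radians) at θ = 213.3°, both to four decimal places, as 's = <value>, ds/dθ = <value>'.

seg 1 [0°–79.5°] uniform, h=9: full span → s += 9 → s = 9.0000
seg 2 [79.5°–156.3°] uniform, h=-8: full span → s += -8 → s = 1.0000
seg 3 [156.3°–278.8°] simple-harmonic, h=20: θ=213.3° here. β=57, B=122.5. 20/2·(1 − cos(π·0.4653)) = 8.9122 → s = 9.9122
velocity in seg [156.3°–278.8°] (simple-harmonic), θ in radians: β = 57° = 0.9948 rad, B = 122.5° = 2.1380 rad; ds/dθ = (πh/(2B)) sin(πβ/B) = (π·20/(2·2.1380)) sin(π·0.4653) = 14.606685 mm/rad

s = 9.9122, ds/dθ = 14.6067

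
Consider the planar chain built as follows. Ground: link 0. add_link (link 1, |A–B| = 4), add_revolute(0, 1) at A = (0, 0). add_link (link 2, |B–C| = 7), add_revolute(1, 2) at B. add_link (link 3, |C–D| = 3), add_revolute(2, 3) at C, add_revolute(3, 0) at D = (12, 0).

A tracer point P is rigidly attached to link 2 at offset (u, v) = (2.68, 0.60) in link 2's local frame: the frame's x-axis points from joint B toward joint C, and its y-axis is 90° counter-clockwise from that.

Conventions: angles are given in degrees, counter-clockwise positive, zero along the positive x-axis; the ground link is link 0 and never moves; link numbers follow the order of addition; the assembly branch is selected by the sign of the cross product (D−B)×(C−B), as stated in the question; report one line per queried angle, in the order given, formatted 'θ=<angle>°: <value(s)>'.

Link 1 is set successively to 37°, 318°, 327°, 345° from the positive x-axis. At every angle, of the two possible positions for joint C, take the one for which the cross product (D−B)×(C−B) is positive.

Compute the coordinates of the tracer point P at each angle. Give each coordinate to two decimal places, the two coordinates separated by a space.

A=(0,0), D=(12.00,0)
θ=37°: B = A + 4.00·(cos37°, sin37°) = (3.1945, 2.4073)
θ=37°: |BD| = 9.1286
θ=37°: circle(B,7.00) ∩ circle(D,3.00): a=6.7552, h=1.8350
θ=37°:   candidates: C₊=(10.1945,2.3959) cross=16.751; C₋=(9.2267,-1.1441) cross=-16.751
θ=37°:   branch + wants cross > 0 → take C=(10.1945,2.3959) (cross=16.751)
θ=37°: ex = (C−B)/|BC| = (1.0000,-0.0016); ey = (0.0016,1.0000)
θ=37°: P = B + 2.68·ex + 0.60·ey = (5.8755,3.0029)
θ=318°: B = A + 4.00·(cos318°, sin318°) = (2.9726, -2.6765)
θ=318°: |BD| = 9.4158
θ=318°: circle(B,7.00) ∩ circle(D,3.00): a=6.8320, h=1.5244
θ=318°:   candidates: C₊=(9.0894,0.7270) cross=14.353; C₋=(9.9561,-2.1960) cross=-14.353
θ=318°:   branch + wants cross > 0 → take C=(9.0894,0.7270) (cross=14.353)
θ=318°: ex = (C−B)/|BC| = (0.8738,0.4862); ey = (-0.4862,0.8738)
θ=318°: P = B + 2.68·ex + 0.60·ey = (5.0227,-0.8491)
θ=327°: B = A + 4.00·(cos327°, sin327°) = (3.3547, -2.1786)
θ=327°: |BD| = 8.9156
θ=327°: circle(B,7.00) ∩ circle(D,3.00): a=6.7011, h=2.0238
θ=327°:   candidates: C₊=(9.3581,1.4213) cross=18.044; C₋=(10.3471,-2.5036) cross=-18.044
θ=327°:   branch + wants cross > 0 → take C=(9.3581,1.4213) (cross=18.044)
θ=327°: ex = (C−B)/|BC| = (0.8576,0.5143); ey = (-0.5143,0.8576)
θ=327°: P = B + 2.68·ex + 0.60·ey = (5.3446,-0.2857)
θ=345°: B = A + 4.00·(cos345°, sin345°) = (3.8637, -1.0353)
θ=345°: |BD| = 8.2019
θ=345°: circle(B,7.00) ∩ circle(D,3.00): a=6.5394, h=2.4972
θ=345°:   candidates: C₊=(10.0356,2.2674) cross=20.482; C₋=(10.6660,-2.6871) cross=-20.482
θ=345°:   branch + wants cross > 0 → take C=(10.0356,2.2674) (cross=20.482)
θ=345°: ex = (C−B)/|BC| = (0.8817,0.4718); ey = (-0.4718,0.8817)
θ=345°: P = B + 2.68·ex + 0.60·ey = (5.9436,0.7582)

θ=37°: 5.88 3.00
θ=318°: 5.02 -0.85
θ=327°: 5.34 -0.29
θ=345°: 5.94 0.76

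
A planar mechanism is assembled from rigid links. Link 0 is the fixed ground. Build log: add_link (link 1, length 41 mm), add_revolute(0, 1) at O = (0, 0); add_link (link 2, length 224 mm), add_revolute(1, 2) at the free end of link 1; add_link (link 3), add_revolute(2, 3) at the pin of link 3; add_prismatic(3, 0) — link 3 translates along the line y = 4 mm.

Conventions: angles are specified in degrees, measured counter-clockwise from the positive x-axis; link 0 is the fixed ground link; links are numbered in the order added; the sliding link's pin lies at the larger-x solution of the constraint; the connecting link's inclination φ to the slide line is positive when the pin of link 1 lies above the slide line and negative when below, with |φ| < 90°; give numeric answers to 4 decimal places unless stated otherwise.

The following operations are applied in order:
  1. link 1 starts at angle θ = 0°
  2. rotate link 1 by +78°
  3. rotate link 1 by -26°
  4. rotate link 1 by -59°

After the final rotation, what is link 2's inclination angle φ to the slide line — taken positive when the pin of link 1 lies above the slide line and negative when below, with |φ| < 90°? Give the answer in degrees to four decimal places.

geometry: r = 41 mm, L = 224 mm, e = 4 mm; θ starts at 0°
rotate link 1 by +78°: θ ← 0° +78° = 78°
rotate link 1 by -26°: θ ← 78° -26° = 52°
rotate link 1 by -59°: θ ← 52° -59° = -7°
h = r sin θ − e = -4.996643 − 4 = -8.996643
sin φ = h / L = -8.996643 / 224 = -0.04016359
φ = arcsin(-0.04016359) = -2.301823°

-2.3018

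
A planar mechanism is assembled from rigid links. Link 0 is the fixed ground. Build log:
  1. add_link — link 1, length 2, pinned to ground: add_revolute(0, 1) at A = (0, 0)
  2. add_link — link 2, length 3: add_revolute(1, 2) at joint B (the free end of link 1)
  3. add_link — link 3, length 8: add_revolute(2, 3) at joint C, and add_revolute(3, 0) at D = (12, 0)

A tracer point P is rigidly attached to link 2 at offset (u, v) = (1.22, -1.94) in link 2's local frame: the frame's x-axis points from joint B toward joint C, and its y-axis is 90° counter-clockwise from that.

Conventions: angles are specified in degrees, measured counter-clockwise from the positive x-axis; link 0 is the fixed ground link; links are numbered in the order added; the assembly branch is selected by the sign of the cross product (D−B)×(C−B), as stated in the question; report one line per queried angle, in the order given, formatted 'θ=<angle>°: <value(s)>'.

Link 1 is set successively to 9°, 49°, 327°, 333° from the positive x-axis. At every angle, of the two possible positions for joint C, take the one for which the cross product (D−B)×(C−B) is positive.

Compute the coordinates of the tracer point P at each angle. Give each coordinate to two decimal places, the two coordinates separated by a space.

A=(0,0), D=(12.00,0)
θ=9°: B = A + 2.00·(cos9°, sin9°) = (1.9754, 0.3129)
θ=9°: |BD| = 10.0295
θ=9°: circle(B,3.00) ∩ circle(D,8.00): a=2.2728, h=1.9581
θ=9°:   candidates: C₊=(4.3082,2.1991) cross=19.639; C₋=(4.1860,-1.7152) cross=-19.639
θ=9°:   branch + wants cross > 0 → take C=(4.3082,2.1991) (cross=19.639)
θ=9°: ex = (C−B)/|BC| = (0.7776,0.6288); ey = (-0.6288,0.7776)
θ=9°: P = B + 1.22·ex + -1.94·ey = (4.1438,-0.4286)
θ=49°: B = A + 2.00·(cos49°, sin49°) = (1.3121, 1.5094)
θ=49°: |BD| = 10.7939
θ=49°: circle(B,3.00) ∩ circle(D,8.00): a=2.8492, h=0.9390
θ=49°:   candidates: C₊=(4.2647,2.0408) cross=10.136; C₋=(4.0021,0.1812) cross=-10.136
θ=49°:   branch + wants cross > 0 → take C=(4.2647,2.0408) (cross=10.136)
θ=49°: ex = (C−B)/|BC| = (0.9842,0.1771); ey = (-0.1771,0.9842)
θ=49°: P = B + 1.22·ex + -1.94·ey = (2.8565,-0.1838)
θ=327°: B = A + 2.00·(cos327°, sin327°) = (1.6773, -1.0893)
θ=327°: |BD| = 10.3800
θ=327°: circle(B,3.00) ∩ circle(D,8.00): a=2.5407, h=1.5953
θ=327°:   candidates: C₊=(4.0366,0.7639) cross=16.559; C₋=(4.3714,-2.4092) cross=-16.559
θ=327°:   branch + wants cross > 0 → take C=(4.0366,0.7639) (cross=16.559)
θ=327°: ex = (C−B)/|BC| = (0.7864,0.6177); ey = (-0.6177,0.7864)
θ=327°: P = B + 1.22·ex + -1.94·ey = (3.8351,-1.8613)
θ=333°: B = A + 2.00·(cos333°, sin333°) = (1.7820, -0.9080)
θ=333°: |BD| = 10.2582
θ=333°: circle(B,3.00) ∩ circle(D,8.00): a=2.4484, h=1.7337
θ=333°:   candidates: C₊=(4.0673,1.0356) cross=17.784; C₋=(4.3742,-2.4181) cross=-17.784
θ=333°:   branch + wants cross > 0 → take C=(4.0673,1.0356) (cross=17.784)
θ=333°: ex = (C−B)/|BC| = (0.7618,0.6479); ey = (-0.6479,0.7618)
θ=333°: P = B + 1.22·ex + -1.94·ey = (3.9682,-1.5954)

θ=9°: 4.14 -0.43
θ=49°: 2.86 -0.18
θ=327°: 3.84 -1.86
θ=333°: 3.97 -1.60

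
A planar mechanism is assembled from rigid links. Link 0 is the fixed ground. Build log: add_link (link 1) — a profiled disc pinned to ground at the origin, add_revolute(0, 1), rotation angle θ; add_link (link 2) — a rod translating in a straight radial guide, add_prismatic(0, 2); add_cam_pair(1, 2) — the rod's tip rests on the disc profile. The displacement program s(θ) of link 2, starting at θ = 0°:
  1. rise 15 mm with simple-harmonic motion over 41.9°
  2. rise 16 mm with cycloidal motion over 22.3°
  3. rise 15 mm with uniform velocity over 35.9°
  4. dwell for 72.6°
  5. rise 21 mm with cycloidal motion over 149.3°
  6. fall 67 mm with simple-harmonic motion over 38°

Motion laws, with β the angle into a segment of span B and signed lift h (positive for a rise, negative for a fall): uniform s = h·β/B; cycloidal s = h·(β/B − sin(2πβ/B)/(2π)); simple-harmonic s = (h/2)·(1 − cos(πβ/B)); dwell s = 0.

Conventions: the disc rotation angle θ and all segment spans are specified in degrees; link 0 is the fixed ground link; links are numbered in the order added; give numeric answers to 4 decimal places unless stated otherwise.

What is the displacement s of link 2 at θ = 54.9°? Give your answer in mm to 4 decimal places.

seg 1 [0°–41.9°] simple-harmonic, h=15: full span → s += 15 → s = 15.0000
seg 2 [41.9°–64.2°] cycloidal, h=16: θ=54.9° here. β=13, B=22.3. 16·(0.5830 − sin(2π·0.5830)/(2π)) = 10.5954 → s = 25.5954

25.5954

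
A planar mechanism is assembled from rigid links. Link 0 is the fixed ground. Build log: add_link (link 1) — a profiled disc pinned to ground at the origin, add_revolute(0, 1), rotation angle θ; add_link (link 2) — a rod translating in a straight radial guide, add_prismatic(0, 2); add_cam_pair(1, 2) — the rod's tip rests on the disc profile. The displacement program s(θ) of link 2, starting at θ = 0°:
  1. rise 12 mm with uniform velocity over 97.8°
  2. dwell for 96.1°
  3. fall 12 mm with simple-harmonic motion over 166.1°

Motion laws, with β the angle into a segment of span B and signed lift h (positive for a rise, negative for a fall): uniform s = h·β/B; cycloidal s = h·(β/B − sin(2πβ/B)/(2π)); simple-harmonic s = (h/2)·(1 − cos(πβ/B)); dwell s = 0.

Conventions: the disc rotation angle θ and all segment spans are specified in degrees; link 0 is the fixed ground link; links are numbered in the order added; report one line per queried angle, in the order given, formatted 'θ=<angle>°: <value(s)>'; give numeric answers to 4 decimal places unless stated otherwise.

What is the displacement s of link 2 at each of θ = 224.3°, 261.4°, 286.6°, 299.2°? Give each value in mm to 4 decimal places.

seg 1 [0°–97.8°] uniform, h=12: full span → s += 12 → s = 12.0000
seg 2 [97.8°–193.9°] dwell: s stays 12.0000
seg 3 [193.9°–360°] simple-harmonic, h=-12: θ=224.3° here. β=30.4, B=166.1. -12/2·(1 − cos(π·0.1830)) = -0.9648 → s = 11.0352
seg 3 [193.9°–360°] simple-harmonic, h=-12: θ=261.4° here. β=67.5, B=166.1. -12/2·(1 − cos(π·0.4064)) = -4.2607 → s = 7.7393
seg 3 [193.9°–360°] simple-harmonic, h=-12: θ=286.6° here. β=92.7, B=166.1. -12/2·(1 − cos(π·0.5581)) = -7.0890 → s = 4.9110
seg 3 [193.9°–360°] simple-harmonic, h=-12: θ=299.2° here. β=105.3, B=166.1. -12/2·(1 − cos(π·0.6340)) = -8.4511 → s = 3.5489

θ=224.3°: 11.0352
θ=261.4°: 7.7393
θ=286.6°: 4.9110
θ=299.2°: 3.5489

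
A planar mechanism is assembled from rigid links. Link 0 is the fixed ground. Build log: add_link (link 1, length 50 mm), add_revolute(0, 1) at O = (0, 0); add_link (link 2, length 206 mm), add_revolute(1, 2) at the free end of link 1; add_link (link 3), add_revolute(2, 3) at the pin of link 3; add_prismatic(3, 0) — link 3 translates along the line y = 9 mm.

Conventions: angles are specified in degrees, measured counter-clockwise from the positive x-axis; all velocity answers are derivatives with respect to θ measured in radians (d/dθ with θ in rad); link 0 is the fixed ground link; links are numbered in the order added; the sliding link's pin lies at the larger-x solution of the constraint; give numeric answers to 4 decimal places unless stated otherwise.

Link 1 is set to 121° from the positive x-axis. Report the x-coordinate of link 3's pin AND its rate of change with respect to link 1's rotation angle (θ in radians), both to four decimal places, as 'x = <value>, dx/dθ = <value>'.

geometry: r = 50 mm, L = 206 mm, e = 9 mm
crank pin P = (r cos θ, r sin θ) = (-25.751904, 42.858365)
h = r sin θ − e = 42.858365 − 9 = 33.858365
x = r cos θ + √(L² − h²) = -25.751904 + 203.198453 = 177.446549
dx/dθ = −r sin θ − h·r cos θ/√(L² − h²) (θ in radians; h = 33.858365) = -38.567400

x = 177.4465, dx/dθ = -38.5674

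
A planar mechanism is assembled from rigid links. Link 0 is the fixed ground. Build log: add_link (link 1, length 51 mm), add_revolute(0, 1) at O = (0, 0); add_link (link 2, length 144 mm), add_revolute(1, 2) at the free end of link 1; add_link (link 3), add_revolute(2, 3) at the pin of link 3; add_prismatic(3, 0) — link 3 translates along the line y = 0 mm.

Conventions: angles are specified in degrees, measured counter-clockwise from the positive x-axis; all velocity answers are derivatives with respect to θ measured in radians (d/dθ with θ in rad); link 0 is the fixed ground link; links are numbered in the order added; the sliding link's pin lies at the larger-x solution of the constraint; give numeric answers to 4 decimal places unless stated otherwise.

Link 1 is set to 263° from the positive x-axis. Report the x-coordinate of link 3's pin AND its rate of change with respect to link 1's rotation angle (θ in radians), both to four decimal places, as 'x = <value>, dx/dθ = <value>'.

geometry: r = 51 mm, L = 144 mm, e = 0 mm
crank pin P = (r cos θ, r sin θ) = (-6.215337, -50.619854)
h = r sin θ − e = -50.619854 − 0 = -50.619854
x = r cos θ + √(L² − h²) = -6.215337 + 134.809608 = 128.594271
dx/dθ = −r sin θ − h·r cos θ/√(L² − h²) (θ in radians; h = -50.619854) = 48.286048

x = 128.5943, dx/dθ = 48.2860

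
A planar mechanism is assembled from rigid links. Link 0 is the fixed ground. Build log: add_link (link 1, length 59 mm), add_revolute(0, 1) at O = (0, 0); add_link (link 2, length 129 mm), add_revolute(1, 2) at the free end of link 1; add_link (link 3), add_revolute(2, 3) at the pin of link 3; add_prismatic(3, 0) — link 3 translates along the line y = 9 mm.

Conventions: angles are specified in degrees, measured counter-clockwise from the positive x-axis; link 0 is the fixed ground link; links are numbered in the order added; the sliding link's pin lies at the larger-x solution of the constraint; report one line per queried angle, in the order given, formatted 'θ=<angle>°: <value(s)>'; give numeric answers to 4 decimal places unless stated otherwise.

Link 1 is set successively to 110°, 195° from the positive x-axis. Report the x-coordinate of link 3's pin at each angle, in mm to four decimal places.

geometry: r = 59 mm, L = 129 mm, e = 9 mm
θ=110°: crank pin P = (r cos θ, r sin θ) = (-20.179188, 55.441865)
θ=110°: h = r sin θ − e = 55.441865 − 9 = 46.441865
θ=110°: x = r cos θ + √(L² − h²) = -20.179188 + 120.350128 = 100.170939
θ=195°: crank pin P = (r cos θ, r sin θ) = (-56.989624, -15.270324)
θ=195°: h = r sin θ − e = -15.270324 − 9 = -24.270324
θ=195°: x = r cos θ + √(L² − h²) = -56.989624 + 126.696296 = 69.706672

θ=110°: 100.1709
θ=195°: 69.7067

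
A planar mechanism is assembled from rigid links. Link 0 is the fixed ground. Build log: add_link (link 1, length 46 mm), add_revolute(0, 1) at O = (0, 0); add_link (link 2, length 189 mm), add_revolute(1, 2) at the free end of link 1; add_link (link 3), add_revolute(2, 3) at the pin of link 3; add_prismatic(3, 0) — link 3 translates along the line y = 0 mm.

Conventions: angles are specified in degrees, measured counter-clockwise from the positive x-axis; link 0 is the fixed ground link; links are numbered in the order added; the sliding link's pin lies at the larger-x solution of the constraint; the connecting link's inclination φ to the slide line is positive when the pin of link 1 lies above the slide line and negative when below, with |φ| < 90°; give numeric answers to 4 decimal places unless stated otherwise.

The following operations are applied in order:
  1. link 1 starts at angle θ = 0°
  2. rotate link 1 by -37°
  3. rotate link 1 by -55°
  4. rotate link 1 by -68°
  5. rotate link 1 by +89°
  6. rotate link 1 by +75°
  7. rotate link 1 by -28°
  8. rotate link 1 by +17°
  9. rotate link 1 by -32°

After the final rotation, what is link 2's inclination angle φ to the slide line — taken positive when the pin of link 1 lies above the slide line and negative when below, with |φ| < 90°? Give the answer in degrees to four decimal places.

geometry: r = 46 mm, L = 189 mm, e = 0 mm; θ starts at 0°
rotate link 1 by -37°: θ ← 0° -37° = -37°
rotate link 1 by -55°: θ ← -37° -55° = -92°
rotate link 1 by -68°: θ ← -92° -68° = -160°
rotate link 1 by +89°: θ ← -160° +89° = -71°
rotate link 1 by +75°: θ ← -71° +75° = 4°
rotate link 1 by -28°: θ ← 4° -28° = -24°
rotate link 1 by +17°: θ ← -24° +17° = -7°
rotate link 1 by -32°: θ ← -7° -32° = -39°
h = r sin θ − e = -28.948738 − 0 = -28.948738
sin φ = h / L = -28.948738 / 189 = -0.15316793
φ = arcsin(-0.15316793) = -8.810557°

-8.8106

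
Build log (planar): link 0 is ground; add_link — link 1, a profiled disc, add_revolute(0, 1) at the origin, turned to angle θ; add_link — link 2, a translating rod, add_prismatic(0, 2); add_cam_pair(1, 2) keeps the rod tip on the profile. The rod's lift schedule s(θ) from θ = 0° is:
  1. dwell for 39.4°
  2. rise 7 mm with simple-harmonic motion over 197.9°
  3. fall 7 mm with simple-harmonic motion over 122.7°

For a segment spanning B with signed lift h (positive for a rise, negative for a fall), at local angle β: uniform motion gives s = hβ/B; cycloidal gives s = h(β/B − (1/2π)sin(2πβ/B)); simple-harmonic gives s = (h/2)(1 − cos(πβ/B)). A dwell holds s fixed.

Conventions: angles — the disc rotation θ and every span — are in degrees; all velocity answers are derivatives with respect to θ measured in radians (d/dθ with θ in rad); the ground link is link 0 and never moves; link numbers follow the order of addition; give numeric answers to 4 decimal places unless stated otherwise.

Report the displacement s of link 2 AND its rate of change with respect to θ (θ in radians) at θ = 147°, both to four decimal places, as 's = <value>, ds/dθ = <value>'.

seg 1 [0°–39.4°] dwell: s stays 0.0000
seg 2 [39.4°–237.3°] simple-harmonic, h=7: θ=147° here. β=107.6, B=197.9. 7/2·(1 − cos(π·0.5437)) = 3.9791 → s = 3.9791
velocity in seg [39.4°–237.3°] (simple-harmonic), θ in radians: β = 107.6° = 1.8780 rad, B = 197.9° = 3.4540 rad; ds/dθ = (πh/(2B)) sin(πβ/B) = (π·7/(2·3.4540)) sin(π·0.5437) = 3.153460 mm/rad

s = 3.9791, ds/dθ = 3.1535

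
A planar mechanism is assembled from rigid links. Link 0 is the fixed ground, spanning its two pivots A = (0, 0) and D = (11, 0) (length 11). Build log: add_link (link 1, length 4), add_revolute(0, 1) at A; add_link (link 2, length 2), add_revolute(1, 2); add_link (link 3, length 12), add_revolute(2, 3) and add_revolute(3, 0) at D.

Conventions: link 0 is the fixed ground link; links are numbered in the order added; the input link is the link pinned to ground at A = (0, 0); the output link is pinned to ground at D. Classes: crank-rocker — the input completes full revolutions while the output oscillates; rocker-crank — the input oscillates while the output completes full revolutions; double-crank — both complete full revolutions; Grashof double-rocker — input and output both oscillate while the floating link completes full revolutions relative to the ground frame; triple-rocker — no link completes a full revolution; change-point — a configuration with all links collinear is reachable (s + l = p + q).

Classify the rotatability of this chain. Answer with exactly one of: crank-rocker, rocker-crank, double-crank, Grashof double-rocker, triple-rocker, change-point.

lengths: ground=11, input=4, coupler=2, output=12
sorted: s=2 (shortest), l=12 (longest), p+q=15
s + l = 14 vs p + q = 15
s + l < p + q (Grashof) with shortest = coupler link → Grashof double-rocker

Grashof double-rocker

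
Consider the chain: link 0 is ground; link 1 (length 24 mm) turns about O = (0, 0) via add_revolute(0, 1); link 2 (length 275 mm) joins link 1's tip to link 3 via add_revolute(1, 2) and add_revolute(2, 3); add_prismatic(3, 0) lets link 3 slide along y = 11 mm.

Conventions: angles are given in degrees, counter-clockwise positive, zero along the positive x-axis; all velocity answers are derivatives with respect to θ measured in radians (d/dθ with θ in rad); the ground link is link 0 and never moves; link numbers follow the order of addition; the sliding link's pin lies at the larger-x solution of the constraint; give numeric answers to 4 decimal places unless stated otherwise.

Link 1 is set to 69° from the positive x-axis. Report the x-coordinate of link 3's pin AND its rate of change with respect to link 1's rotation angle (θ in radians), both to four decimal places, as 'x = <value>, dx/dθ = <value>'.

geometry: r = 24 mm, L = 275 mm, e = 11 mm
crank pin P = (r cos θ, r sin θ) = (8.600831, 22.405930)
h = r sin θ − e = 22.405930 − 11 = 11.405930
x = r cos θ + √(L² − h²) = 8.600831 + 274.763361 = 283.364192
dx/dθ = −r sin θ − h·r cos θ/√(L² − h²) (θ in radians; h = 11.405930) = -22.762966

x = 283.3642, dx/dθ = -22.7630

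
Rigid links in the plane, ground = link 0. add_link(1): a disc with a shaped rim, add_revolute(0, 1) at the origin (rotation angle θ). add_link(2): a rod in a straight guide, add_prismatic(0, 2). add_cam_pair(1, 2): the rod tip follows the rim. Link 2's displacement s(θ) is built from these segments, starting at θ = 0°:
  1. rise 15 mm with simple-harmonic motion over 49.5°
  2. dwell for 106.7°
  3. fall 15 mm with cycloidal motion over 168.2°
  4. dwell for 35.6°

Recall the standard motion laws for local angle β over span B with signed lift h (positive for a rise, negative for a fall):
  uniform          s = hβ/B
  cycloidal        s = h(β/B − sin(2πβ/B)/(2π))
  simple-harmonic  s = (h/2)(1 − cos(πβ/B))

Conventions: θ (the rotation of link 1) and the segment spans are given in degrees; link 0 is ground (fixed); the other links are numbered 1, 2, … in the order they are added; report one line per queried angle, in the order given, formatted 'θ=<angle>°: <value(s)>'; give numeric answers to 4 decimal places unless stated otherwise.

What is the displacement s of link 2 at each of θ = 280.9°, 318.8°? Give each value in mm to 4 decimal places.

segment 1 (0° to 49.5°, simple-harmonic, h = 15) is passed completely: s = 0.0000 + (15) = 15.0000
segment 2 (49.5° to 156.2°, dwell): s unchanged at 15.0000
θ = 280.9° falls in segment 3 (156.2° to 324.4°, cycloidal, h = -15): β = 280.9 − 156.2 = 124.7°, B = 168.2°; Δs = -15·(0.7414 − sin(2π·0.7414)/(2π)) = -13.5045; s = 15.0000 − 13.5045 = 1.4955
θ = 318.8° falls in segment 3 (156.2° to 324.4°, cycloidal, h = -15): β = 318.8 − 156.2 = 162.6°, B = 168.2°; Δs = -15·(0.9667 − sin(2π·0.9667)/(2π)) = -14.9964; s = 15.0000 − 14.9964 = 0.0036

θ=280.9°: 1.4955
θ=318.8°: 0.0036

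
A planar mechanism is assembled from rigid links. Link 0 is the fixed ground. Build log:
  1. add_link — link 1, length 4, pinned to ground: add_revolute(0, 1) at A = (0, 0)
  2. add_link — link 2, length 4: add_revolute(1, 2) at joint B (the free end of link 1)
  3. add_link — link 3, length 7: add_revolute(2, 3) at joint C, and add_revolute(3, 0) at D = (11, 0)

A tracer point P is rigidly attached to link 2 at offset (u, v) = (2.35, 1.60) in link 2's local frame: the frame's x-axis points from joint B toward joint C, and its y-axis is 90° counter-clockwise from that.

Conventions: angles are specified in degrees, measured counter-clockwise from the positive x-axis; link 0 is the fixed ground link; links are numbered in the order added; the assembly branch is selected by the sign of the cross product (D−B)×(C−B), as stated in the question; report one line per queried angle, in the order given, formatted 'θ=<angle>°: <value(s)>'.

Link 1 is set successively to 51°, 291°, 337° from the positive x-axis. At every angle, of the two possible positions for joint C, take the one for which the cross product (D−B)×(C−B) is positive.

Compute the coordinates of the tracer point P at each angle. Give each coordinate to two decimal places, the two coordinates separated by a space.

A=(0,0), D=(11.00,0)
θ=51°: B = A + 4.00·(cos51°, sin51°) = (2.5173, 3.1086)
θ=51°: |BD| = 9.0344
θ=51°: circle(B,4.00) ∩ circle(D,7.00): a=2.6908, h=2.9596
θ=51°:   candidates: C₊=(6.0622,4.9616) cross=26.738; C₋=(4.0254,-0.5962) cross=-26.738
θ=51°:   branch + wants cross > 0 → take C=(6.0622,4.9616) (cross=26.738)
θ=51°: ex = (C−B)/|BC| = (0.8862,0.4633); ey = (-0.4633,0.8862)
θ=51°: P = B + 2.35·ex + 1.60·ey = (3.8587,5.6152)
θ=291°: B = A + 4.00·(cos291°, sin291°) = (1.4335, -3.7343)
θ=291°: |BD| = 10.2695
θ=291°: circle(B,4.00) ∩ circle(D,7.00): a=3.5281, h=1.8848
θ=291°:   candidates: C₊=(4.0346,-0.6956) cross=19.356; C₋=(5.4054,-4.2072) cross=-19.356
θ=291°:   branch + wants cross > 0 → take C=(4.0346,-0.6956) (cross=19.356)
θ=291°: ex = (C−B)/|BC| = (0.6503,0.7597); ey = (-0.7597,0.6503)
θ=291°: P = B + 2.35·ex + 1.60·ey = (1.7462,-0.9086)
θ=337°: B = A + 4.00·(cos337°, sin337°) = (3.6820, -1.5629)
θ=337°: |BD| = 7.4830
θ=337°: circle(B,4.00) ∩ circle(D,7.00): a=1.5365, h=3.6931
θ=337°:   candidates: C₊=(4.4133,2.3697) cross=27.636; C₋=(5.9560,-4.8537) cross=-27.636
θ=337°:   branch + wants cross > 0 → take C=(4.4133,2.3697) (cross=27.636)
θ=337°: ex = (C−B)/|BC| = (0.1828,0.9831); ey = (-0.9831,0.1828)
θ=337°: P = B + 2.35·ex + 1.60·ey = (2.5386,1.0400)

θ=51°: 3.86 5.62
θ=291°: 1.75 -0.91
θ=337°: 2.54 1.04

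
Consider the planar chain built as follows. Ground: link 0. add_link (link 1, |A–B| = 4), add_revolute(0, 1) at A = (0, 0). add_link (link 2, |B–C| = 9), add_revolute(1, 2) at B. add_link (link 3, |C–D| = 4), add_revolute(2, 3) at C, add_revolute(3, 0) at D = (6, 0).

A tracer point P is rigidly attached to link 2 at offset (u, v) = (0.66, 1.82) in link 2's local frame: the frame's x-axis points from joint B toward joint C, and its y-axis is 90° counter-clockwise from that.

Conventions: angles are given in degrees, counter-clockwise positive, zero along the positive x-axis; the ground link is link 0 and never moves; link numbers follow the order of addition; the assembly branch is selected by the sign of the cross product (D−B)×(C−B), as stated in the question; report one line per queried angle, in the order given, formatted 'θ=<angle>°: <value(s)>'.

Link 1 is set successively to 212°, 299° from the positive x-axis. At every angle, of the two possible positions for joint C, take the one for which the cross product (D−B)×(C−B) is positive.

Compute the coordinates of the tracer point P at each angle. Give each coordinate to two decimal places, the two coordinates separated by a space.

A=(0,0), D=(6.00,0)
θ=212°: B = A + 4.00·(cos212°, sin212°) = (-3.3922, -2.1197)
θ=212°: |BD| = 9.6284
θ=212°: circle(B,9.00) ∩ circle(D,4.00): a=8.1896, h=3.7323
θ=212°:   candidates: C₊=(3.7749,3.3240) cross=35.936; C₋=(5.4182,-3.9575) cross=-35.936
θ=212°:   branch + wants cross > 0 → take C=(3.7749,3.3240) (cross=35.936)
θ=212°: ex = (C−B)/|BC| = (0.7963,0.6048); ey = (-0.6048,0.7963)
θ=212°: P = B + 0.66·ex + 1.82·ey = (-3.9674,-0.2711)
θ=299°: B = A + 4.00·(cos299°, sin299°) = (1.9392, -3.4985)
θ=299°: |BD| = 5.3600
θ=299°: circle(B,9.00) ∩ circle(D,4.00): a=8.7435, h=2.1335
θ=299°:   candidates: C₊=(7.1708,3.8248) cross=11.436; C₋=(9.9559,0.5921) cross=-11.436
θ=299°:   branch + wants cross > 0 → take C=(7.1708,3.8248) (cross=11.436)
θ=299°: ex = (C−B)/|BC| = (0.5813,0.8137); ey = (-0.8137,0.5813)
θ=299°: P = B + 0.66·ex + 1.82·ey = (0.8420,-1.9035)

θ=212°: -3.97 -0.27
θ=299°: 0.84 -1.90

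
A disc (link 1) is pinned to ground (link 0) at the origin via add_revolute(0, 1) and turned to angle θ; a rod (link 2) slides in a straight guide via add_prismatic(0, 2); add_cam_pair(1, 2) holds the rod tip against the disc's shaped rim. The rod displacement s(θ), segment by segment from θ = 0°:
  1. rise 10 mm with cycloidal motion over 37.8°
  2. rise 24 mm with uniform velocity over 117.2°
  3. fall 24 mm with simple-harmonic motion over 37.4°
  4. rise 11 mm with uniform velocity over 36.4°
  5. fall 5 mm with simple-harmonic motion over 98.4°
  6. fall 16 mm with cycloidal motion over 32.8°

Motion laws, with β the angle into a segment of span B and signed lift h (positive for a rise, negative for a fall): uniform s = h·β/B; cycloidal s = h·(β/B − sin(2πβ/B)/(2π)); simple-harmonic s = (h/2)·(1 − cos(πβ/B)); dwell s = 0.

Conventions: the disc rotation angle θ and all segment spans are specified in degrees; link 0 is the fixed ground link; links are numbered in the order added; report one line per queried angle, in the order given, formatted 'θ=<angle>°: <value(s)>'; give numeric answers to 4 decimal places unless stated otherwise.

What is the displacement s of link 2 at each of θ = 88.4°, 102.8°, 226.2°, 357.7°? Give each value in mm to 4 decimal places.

segment 1 (0° to 37.8°, cycloidal, h = 10) is passed completely: s = 0.0000 + (10) = 10.0000
θ = 88.4° falls in segment 2 (37.8° to 155°, uniform, h = 24): β = 88.4 − 37.8 = 50.6°, B = 117.2°; Δs = 24·50.6/117.2 = 10.3618; s = 10.0000 + 10.3618 = 20.3618
θ = 102.8° falls in segment 2 (37.8° to 155°, uniform, h = 24): β = 102.8 − 37.8 = 65°, B = 117.2°; Δs = 24·65/117.2 = 13.3106; s = 10.0000 + 13.3106 = 23.3106
segment 2 (37.8° to 155°, uniform, h = 24) is passed completely: s = 10.0000 + (24) = 34.0000
segment 3 (155° to 192.4°, simple-harmonic, h = -24) is passed completely: s = 34.0000 + (-24) = 10.0000
θ = 226.2° falls in segment 4 (192.4° to 228.8°, uniform, h = 11): β = 226.2 − 192.4 = 33.8°, B = 36.4°; Δs = 11·33.8/36.4 = 10.2143; s = 10.0000 + 10.2143 = 20.2143
segment 4 (192.4° to 228.8°, uniform, h = 11) is passed completely: s = 10.0000 + (11) = 21.0000
segment 5 (228.8° to 327.2°, simple-harmonic, h = -5) is passed completely: s = 21.0000 + (-5) = 16.0000
θ = 357.7° falls in segment 6 (327.2° to 360°, cycloidal, h = -16): β = 357.7 − 327.2 = 30.5°, B = 32.8°; Δs = -16·(0.9299 − sin(2π·0.9299)/(2π)) = -15.9641; s = 16.0000 − 15.9641 = 0.0359

θ=88.4°: 20.3618
θ=102.8°: 23.3106
θ=226.2°: 20.2143
θ=357.7°: 0.0359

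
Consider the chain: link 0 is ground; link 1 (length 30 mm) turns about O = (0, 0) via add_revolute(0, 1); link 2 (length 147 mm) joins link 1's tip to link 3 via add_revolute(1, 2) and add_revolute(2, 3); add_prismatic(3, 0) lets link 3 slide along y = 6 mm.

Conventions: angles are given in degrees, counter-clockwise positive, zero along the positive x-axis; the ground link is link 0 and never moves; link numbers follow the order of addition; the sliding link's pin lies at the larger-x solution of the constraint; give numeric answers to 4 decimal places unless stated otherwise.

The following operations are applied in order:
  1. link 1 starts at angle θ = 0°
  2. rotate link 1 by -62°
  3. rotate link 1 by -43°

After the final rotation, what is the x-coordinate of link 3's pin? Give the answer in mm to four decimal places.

geometry: r = 30 mm, L = 147 mm, e = 6 mm; θ starts at 0°
rotate link 1 by -62°: θ ← 0° -62° = -62°
rotate link 1 by -43°: θ ← -62° -43° = -105°
crank pin P = (r cos θ, r sin θ) = (-7.764571, -28.977775)
h = r sin θ − e = -28.977775 − 6 = -34.977775
x = r cos θ + √(L² − h²) = -7.764571 + 142.777993 = 135.013422

135.0134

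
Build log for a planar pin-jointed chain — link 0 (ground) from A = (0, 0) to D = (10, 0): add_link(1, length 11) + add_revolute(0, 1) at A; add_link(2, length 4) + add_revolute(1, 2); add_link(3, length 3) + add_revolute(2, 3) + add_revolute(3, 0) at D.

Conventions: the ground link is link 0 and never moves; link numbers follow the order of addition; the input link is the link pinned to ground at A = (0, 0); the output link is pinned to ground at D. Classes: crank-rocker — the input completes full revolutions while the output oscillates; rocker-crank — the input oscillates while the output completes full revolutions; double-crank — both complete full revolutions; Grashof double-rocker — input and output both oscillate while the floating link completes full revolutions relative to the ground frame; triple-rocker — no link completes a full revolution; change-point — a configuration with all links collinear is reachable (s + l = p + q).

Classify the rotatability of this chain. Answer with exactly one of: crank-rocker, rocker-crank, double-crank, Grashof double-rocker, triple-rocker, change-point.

lengths: ground=10, input=11, coupler=4, output=3
sorted: s=3 (shortest), l=11 (longest), p+q=14
s + l = 14 vs p + q = 14
s + l = p + q → change-point (collinear configuration reachable)

change-point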